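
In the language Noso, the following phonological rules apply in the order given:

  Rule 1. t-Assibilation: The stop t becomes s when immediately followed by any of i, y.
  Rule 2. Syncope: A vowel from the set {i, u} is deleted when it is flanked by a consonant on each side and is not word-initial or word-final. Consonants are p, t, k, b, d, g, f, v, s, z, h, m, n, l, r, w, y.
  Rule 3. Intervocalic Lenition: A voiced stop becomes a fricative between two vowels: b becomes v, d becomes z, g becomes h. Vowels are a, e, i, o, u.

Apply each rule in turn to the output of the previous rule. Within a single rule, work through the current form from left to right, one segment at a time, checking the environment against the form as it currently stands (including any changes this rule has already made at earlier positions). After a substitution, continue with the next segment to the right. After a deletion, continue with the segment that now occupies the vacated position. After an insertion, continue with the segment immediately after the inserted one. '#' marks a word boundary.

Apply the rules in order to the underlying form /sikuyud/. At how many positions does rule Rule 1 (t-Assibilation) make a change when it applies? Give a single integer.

Rule 1 t-Assibilation: no change — [sikuyud]
Rule 2 Syncope: [sikuyud] → [skyd]
Rule 3 Intervocalic Lenition: no change — [skyd]
Rule Rule 1 changed 0 position(s).

0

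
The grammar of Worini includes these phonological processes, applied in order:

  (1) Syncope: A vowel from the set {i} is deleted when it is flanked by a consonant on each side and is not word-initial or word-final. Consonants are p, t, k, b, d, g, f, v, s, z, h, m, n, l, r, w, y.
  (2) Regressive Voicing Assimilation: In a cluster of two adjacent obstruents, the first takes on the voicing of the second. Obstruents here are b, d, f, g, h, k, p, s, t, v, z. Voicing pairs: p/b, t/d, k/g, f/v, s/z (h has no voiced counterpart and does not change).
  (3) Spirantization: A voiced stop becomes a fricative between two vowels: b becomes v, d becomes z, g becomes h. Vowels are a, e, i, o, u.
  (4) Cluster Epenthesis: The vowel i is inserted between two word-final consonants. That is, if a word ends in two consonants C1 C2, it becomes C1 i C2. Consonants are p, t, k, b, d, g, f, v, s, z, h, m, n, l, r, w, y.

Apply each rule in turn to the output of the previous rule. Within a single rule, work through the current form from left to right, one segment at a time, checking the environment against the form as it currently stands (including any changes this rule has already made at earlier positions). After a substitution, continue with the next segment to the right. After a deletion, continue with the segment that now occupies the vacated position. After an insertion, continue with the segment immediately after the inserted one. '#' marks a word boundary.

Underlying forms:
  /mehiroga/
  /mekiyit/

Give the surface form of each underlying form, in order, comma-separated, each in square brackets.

/mehiroga/:
  (1) Syncope: [mehiroga] → [mehroga]
  (2) Regressive Voicing Assimilation: no change — [mehroga]
  (3) Spirantization: [mehroga] → [mehroha]
  (4) Cluster Epenthesis: no change — [mehroha]
/mekiyit/:
  (1) Syncope: [mekiyit] → [mekyt]
  (2) Regressive Voicing Assimilation: no change — [mekyt]
  (3) Spirantization: no change — [mekyt]
  (4) Cluster Epenthesis: [mekyt] → [mekyit]

[mehroha], [mekyit]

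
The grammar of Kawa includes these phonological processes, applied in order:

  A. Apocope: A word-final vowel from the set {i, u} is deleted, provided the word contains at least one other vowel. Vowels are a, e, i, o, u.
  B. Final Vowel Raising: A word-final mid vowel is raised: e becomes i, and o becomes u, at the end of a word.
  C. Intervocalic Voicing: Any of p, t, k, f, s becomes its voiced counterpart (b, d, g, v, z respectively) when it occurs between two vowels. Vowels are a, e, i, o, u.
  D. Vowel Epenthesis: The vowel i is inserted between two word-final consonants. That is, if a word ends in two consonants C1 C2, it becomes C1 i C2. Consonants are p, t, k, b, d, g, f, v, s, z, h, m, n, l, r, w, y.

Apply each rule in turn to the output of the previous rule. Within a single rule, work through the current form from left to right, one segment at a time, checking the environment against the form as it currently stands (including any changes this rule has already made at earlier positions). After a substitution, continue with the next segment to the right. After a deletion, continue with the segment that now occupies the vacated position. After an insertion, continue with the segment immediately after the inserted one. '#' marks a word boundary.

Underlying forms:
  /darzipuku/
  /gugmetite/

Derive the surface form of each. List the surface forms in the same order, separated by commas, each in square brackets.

/darzipuku/:
  A Apocope: [darzipuku] → [darzipuk]
  B Final Vowel Raising: no change — [darzipuk]
  C Intervocalic Voicing: [darzipuk] → [darzibuk]
  D Vowel Epenthesis: no change — [darzibuk]
/gugmetite/:
  A Apocope: no change — [gugmetite]
  B Final Vowel Raising: [gugmetite] → [gugmetiti]
  C Intervocalic Voicing: [gugmetiti] → [gugmedidi]
  D Vowel Epenthesis: no change — [gugmedidi]

[darzibuk], [gugmedidi]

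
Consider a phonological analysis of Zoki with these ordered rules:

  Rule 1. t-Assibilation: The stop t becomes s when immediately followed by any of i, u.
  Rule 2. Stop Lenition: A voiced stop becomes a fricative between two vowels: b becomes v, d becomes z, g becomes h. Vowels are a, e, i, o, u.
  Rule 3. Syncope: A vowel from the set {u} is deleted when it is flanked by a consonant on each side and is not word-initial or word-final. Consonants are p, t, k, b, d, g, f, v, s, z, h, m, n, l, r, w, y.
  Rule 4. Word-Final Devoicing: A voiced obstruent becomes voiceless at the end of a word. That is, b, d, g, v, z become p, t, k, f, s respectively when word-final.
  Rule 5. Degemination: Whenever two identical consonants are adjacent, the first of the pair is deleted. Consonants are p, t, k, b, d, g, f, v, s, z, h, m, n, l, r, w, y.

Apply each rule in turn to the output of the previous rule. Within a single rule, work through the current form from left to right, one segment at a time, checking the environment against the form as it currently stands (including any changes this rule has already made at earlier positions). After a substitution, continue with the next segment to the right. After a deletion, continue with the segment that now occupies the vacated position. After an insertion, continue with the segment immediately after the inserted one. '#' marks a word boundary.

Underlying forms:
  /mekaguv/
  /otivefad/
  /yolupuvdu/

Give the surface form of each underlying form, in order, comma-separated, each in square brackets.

[mekahf], [osivefat], [yolpvdu]

/mekaguv/:
  Rule 1 t-Assibilation: no change — [mekaguv]
  Rule 2 Stop Lenition: [mekaguv] → [mekahuv]
  Rule 3 Syncope: [mekahuv] → [mekahv]
  Rule 4 Word-Final Devoicing: [mekahv] → [mekahf]
  Rule 5 Degemination: no change — [mekahf]
/otivefad/:
  Rule 1 t-Assibilation: [otivefad] → [osivefad]
  Rule 2 Stop Lenition: no change — [osivefad]
  Rule 3 Syncope: no change — [osivefad]
  Rule 4 Word-Final Devoicing: [osivefad] → [osivefat]
  Rule 5 Degemination: no change — [osivefat]
/yolupuvdu/:
  Rule 1 t-Assibilation: no change — [yolupuvdu]
  Rule 2 Stop Lenition: no change — [yolupuvdu]
  Rule 3 Syncope: [yolupuvdu] → [yolpvdu]
  Rule 4 Word-Final Devoicing: no change — [yolpvdu]
  Rule 5 Degemination: no change — [yolpvdu]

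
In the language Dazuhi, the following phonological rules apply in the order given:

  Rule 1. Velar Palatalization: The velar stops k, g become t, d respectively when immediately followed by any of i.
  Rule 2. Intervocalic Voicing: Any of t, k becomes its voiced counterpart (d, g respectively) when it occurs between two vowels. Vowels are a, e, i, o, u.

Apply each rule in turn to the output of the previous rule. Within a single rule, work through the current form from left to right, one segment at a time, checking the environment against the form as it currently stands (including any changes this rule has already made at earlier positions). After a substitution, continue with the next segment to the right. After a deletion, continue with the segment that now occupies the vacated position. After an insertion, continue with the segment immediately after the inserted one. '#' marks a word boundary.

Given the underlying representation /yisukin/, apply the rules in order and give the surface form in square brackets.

Rule 1 Velar Palatalization: [yisukin] → [yisutin]
Rule 2 Intervocalic Voicing: [yisutin] → [yisudin]

[yisudin]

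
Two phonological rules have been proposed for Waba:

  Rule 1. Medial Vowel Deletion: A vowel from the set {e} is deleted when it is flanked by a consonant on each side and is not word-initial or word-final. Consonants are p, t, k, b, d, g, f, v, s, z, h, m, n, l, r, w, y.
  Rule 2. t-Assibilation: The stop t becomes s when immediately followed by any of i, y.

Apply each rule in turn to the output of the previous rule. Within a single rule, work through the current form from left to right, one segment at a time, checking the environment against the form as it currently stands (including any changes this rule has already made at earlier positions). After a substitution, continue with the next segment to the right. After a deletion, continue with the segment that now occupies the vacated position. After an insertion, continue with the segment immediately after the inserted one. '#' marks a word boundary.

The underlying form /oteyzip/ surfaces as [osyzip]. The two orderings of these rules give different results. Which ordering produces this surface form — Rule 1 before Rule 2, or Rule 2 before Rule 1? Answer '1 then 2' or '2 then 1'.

1 then 2

Order 1 then 2:
  1 Medial Vowel Deletion: [oteyzip] → [otyzip]
  2 t-Assibilation: [otyzip] → [osyzip]
  result: [osyzip]
Order 2 then 1:
  2 t-Assibilation: no change — [oteyzip]
  1 Medial Vowel Deletion: [oteyzip] → [otyzip]
  result: [otyzip]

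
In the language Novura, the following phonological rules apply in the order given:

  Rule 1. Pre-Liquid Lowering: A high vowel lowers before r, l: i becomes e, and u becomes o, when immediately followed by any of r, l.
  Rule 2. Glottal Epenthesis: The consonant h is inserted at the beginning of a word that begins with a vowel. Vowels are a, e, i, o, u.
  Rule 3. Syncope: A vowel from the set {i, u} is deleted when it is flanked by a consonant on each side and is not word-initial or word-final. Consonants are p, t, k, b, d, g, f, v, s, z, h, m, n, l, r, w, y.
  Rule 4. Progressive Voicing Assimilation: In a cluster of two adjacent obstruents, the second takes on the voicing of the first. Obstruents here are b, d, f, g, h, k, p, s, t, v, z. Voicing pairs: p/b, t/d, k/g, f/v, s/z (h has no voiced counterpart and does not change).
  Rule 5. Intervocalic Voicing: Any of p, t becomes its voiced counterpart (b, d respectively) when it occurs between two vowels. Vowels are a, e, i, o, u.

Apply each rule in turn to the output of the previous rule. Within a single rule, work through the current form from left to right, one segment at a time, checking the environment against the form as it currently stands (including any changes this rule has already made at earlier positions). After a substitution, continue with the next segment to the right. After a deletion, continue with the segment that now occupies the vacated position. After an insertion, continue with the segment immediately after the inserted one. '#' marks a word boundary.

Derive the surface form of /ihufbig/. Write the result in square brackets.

Rule 1 Pre-Liquid Lowering: no change — [ihufbig]
Rule 2 Glottal Epenthesis: [ihufbig] → [hihufbig]
Rule 3 Syncope: [hihufbig] → [hhfbg]
Rule 4 Progressive Voicing Assimilation: [hhfbg] → [hhfpk]
Rule 5 Intervocalic Voicing: no change — [hhfpk]

[hhfpk]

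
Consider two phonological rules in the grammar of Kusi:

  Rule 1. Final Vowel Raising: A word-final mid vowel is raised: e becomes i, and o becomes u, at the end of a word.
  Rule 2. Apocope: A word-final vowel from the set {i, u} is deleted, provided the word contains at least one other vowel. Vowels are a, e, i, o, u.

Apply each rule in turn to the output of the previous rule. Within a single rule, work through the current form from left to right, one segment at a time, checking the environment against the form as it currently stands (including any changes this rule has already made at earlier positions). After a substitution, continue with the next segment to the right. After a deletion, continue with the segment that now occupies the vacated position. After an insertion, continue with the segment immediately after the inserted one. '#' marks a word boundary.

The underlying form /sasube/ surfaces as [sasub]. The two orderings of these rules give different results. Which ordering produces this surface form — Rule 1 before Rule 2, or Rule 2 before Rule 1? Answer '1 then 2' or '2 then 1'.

Order 1 then 2:
  1 Final Vowel Raising: [sasube] → [sasubi]
  2 Apocope: [sasubi] → [sasub]
  result: [sasub]
Order 2 then 1:
  2 Apocope: no change — [sasube]
  1 Final Vowel Raising: [sasube] → [sasubi]
  result: [sasubi]

1 then 2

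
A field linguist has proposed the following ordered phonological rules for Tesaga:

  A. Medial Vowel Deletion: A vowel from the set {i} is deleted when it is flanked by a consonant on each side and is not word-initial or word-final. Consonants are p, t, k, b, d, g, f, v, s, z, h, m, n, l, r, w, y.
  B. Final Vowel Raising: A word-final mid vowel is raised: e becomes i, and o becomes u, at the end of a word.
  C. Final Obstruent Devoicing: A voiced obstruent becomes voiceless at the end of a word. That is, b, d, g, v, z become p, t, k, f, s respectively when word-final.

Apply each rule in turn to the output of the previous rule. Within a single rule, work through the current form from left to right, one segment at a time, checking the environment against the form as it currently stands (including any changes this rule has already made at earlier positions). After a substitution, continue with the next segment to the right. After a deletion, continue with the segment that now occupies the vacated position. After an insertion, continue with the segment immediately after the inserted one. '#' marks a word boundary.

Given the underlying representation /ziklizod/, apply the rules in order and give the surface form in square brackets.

A Medial Vowel Deletion: [ziklizod] → [zklzod]
B Final Vowel Raising: no change — [zklzod]
C Final Obstruent Devoicing: [zklzod] → [zklzot]

[zklzot]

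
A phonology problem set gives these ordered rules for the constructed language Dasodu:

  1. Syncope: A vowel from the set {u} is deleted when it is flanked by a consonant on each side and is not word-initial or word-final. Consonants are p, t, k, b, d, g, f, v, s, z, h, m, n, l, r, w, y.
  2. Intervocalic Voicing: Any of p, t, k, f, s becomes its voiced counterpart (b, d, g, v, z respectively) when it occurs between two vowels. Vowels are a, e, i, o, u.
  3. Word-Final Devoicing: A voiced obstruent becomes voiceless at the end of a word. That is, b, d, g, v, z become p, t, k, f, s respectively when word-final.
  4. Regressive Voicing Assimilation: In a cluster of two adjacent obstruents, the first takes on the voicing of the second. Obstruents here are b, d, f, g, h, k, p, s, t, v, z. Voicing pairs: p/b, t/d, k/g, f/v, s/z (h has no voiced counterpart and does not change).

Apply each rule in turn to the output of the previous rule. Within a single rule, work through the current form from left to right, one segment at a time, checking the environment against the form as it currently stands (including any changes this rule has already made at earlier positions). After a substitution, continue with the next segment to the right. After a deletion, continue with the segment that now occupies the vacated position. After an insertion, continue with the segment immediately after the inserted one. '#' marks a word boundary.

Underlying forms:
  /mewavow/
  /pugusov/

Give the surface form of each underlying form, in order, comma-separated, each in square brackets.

/mewavow/:
  1 Syncope: no change — [mewavow]
  2 Intervocalic Voicing: no change — [mewavow]
  3 Word-Final Devoicing: no change — [mewavow]
  4 Regressive Voicing Assimilation: no change — [mewavow]
/pugusov/:
  1 Syncope: [pugusov] → [pgsov]
  2 Intervocalic Voicing: no change — [pgsov]
  3 Word-Final Devoicing: [pgsov] → [pgsof]
  4 Regressive Voicing Assimilation: [pgsof] → [bksof]

[mewavow], [bksof]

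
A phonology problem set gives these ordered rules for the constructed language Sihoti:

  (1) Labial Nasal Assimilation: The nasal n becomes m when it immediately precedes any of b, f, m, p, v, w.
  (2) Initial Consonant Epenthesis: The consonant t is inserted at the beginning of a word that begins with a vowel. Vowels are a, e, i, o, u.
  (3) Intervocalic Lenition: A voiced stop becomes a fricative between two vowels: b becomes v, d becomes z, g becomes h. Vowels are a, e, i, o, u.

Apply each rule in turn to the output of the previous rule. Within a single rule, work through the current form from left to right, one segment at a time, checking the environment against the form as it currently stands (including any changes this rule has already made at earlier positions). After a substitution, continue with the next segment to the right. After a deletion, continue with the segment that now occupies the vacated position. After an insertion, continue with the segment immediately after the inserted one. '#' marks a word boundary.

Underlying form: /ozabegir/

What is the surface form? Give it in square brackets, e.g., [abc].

[tozavehir]

(1) Labial Nasal Assimilation: no change — [ozabegir]
(2) Initial Consonant Epenthesis: [ozabegir] → [tozabegir]
(3) Intervocalic Lenition: [tozabegir] → [tozavehir]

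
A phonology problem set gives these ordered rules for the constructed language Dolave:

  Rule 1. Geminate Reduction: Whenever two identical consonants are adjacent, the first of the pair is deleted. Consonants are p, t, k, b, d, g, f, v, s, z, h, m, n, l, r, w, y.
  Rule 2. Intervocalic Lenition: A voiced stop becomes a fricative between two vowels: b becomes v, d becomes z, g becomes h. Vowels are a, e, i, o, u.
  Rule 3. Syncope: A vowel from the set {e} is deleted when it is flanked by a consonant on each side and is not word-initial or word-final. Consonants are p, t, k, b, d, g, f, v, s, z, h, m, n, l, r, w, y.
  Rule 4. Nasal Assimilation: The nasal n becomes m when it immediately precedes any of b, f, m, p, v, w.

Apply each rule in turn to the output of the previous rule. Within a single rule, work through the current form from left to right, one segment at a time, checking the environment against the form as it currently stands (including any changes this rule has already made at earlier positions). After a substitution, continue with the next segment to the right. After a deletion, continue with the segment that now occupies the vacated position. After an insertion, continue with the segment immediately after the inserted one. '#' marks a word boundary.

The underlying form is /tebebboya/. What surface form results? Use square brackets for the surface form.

[tvvoya]

Rule 1 Geminate Reduction: [tebebboya] → [tebeboya]
Rule 2 Intervocalic Lenition: [tebeboya] → [tevevoya]
Rule 3 Syncope: [tevevoya] → [tvvoya]
Rule 4 Nasal Assimilation: no change — [tvvoya]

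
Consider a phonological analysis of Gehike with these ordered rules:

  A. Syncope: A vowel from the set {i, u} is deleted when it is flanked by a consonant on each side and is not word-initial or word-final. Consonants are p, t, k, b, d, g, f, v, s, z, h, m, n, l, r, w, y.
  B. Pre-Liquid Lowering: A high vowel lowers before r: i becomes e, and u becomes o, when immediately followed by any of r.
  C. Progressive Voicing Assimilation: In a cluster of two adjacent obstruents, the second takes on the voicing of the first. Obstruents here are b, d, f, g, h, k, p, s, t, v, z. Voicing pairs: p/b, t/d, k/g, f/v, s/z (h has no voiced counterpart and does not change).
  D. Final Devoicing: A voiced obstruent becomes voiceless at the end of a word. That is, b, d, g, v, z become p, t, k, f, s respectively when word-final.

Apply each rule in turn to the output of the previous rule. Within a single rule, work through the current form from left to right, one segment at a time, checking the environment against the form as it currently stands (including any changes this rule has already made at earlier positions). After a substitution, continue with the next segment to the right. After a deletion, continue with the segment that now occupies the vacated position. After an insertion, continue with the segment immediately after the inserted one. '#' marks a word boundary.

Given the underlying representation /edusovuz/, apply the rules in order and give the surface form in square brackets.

[edzovs]

A Syncope: [edusovuz] → [edsovz]
B Pre-Liquid Lowering: no change — [edsovz]
C Progressive Voicing Assimilation: [edsovz] → [edzovz]
D Final Devoicing: [edzovz] → [edzovs]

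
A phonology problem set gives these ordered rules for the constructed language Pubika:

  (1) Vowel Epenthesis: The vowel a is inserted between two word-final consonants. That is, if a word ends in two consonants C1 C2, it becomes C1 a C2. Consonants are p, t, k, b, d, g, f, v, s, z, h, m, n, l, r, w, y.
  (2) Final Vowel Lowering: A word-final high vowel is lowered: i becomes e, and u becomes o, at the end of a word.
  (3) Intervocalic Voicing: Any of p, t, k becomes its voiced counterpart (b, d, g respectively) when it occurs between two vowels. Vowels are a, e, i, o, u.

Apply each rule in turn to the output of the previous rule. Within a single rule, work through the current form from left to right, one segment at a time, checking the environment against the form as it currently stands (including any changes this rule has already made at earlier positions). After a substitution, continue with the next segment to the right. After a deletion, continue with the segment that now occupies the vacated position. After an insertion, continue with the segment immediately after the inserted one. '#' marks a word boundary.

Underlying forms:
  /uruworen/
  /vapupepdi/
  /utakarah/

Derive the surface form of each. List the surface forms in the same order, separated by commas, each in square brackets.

[uruworen], [vabubepde], [udagarah]

/uruworen/:
  (1) Vowel Epenthesis: no change — [uruworen]
  (2) Final Vowel Lowering: no change — [uruworen]
  (3) Intervocalic Voicing: no change — [uruworen]
/vapupepdi/:
  (1) Vowel Epenthesis: no change — [vapupepdi]
  (2) Final Vowel Lowering: [vapupepdi] → [vapupepde]
  (3) Intervocalic Voicing: [vapupepde] → [vabubepde]
/utakarah/:
  (1) Vowel Epenthesis: no change — [utakarah]
  (2) Final Vowel Lowering: no change — [utakarah]
  (3) Intervocalic Voicing: [utakarah] → [udagarah]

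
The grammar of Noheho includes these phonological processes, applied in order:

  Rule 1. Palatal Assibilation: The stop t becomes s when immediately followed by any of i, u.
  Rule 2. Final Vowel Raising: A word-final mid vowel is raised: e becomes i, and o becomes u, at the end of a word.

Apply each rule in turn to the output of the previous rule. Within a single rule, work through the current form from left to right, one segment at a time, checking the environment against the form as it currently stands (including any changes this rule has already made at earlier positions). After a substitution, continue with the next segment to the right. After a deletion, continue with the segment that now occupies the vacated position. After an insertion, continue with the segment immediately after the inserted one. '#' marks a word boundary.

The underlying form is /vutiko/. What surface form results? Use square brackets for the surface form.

Rule 1 Palatal Assibilation: [vutiko] → [vusiko]
Rule 2 Final Vowel Raising: [vusiko] → [vusiku]

[vusiku]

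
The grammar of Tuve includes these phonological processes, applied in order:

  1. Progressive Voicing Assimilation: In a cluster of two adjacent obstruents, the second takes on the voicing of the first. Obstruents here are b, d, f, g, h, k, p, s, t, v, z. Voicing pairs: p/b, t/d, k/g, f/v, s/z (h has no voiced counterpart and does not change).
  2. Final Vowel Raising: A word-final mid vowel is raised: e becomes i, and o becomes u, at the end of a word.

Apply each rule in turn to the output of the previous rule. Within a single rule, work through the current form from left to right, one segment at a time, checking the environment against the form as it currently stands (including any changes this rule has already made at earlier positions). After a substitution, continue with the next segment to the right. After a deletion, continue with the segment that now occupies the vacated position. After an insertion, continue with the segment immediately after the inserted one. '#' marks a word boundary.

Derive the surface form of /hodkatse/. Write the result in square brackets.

[hodgatsi]

1 Progressive Voicing Assimilation: [hodkatse] → [hodgatse]
2 Final Vowel Raising: [hodgatse] → [hodgatsi]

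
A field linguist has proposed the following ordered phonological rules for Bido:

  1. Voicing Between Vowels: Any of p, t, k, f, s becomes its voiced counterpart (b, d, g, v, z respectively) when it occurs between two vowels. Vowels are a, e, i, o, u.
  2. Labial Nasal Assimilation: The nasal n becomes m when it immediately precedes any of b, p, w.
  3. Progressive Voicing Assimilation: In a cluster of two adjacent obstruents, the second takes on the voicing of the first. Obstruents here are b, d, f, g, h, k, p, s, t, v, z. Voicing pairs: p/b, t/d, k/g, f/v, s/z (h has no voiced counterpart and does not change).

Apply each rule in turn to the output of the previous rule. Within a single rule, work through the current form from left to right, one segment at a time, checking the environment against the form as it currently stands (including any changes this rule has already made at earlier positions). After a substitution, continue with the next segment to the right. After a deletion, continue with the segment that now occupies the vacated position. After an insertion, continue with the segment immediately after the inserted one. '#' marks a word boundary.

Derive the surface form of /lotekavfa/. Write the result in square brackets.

[lodegavva]

1 Voicing Between Vowels: [lotekavfa] → [lodegavfa]
2 Labial Nasal Assimilation: no change — [lodegavfa]
3 Progressive Voicing Assimilation: [lodegavfa] → [lodegavva]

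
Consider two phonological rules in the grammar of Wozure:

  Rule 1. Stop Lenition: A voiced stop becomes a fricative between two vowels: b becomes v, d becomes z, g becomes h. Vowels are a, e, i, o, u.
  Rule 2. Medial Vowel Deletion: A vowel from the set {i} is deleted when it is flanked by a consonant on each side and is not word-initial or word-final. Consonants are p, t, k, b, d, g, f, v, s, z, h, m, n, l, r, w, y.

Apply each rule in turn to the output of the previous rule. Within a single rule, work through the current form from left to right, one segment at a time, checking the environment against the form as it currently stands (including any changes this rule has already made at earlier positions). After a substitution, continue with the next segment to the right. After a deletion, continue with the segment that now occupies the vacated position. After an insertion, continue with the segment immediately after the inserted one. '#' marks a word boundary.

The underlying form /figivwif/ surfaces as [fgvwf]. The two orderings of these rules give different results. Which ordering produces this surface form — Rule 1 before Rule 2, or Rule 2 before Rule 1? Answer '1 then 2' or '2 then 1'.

Order 1 then 2:
  1 Stop Lenition: [figivwif] → [fihivwif]
  2 Medial Vowel Deletion: [fihivwif] → [fhvwf]
  result: [fhvwf]
Order 2 then 1:
  2 Medial Vowel Deletion: [figivwif] → [fgvwf]
  1 Stop Lenition: no change — [fgvwf]
  result: [fgvwf]

2 then 1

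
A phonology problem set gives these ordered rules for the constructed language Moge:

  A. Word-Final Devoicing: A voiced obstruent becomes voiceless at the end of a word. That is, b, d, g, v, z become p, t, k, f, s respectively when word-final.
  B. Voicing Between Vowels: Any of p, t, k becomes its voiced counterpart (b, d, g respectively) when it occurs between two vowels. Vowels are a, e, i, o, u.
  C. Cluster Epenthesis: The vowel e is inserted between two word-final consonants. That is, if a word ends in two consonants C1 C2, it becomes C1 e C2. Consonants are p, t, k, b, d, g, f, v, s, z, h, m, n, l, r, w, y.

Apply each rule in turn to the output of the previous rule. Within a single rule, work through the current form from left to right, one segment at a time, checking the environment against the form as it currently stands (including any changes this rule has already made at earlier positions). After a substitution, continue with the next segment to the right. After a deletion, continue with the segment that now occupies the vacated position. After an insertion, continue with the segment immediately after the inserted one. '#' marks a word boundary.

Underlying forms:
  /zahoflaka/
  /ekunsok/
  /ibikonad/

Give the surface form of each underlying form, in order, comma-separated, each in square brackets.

/zahoflaka/:
  A Word-Final Devoicing: no change — [zahoflaka]
  B Voicing Between Vowels: [zahoflaka] → [zahoflaga]
  C Cluster Epenthesis: no change — [zahoflaga]
/ekunsok/:
  A Word-Final Devoicing: no change — [ekunsok]
  B Voicing Between Vowels: [ekunsok] → [egunsok]
  C Cluster Epenthesis: no change — [egunsok]
/ibikonad/:
  A Word-Final Devoicing: [ibikonad] → [ibikonat]
  B Voicing Between Vowels: [ibikonat] → [ibigonat]
  C Cluster Epenthesis: no change — [ibigonat]

[zahoflaga], [egunsok], [ibigonat]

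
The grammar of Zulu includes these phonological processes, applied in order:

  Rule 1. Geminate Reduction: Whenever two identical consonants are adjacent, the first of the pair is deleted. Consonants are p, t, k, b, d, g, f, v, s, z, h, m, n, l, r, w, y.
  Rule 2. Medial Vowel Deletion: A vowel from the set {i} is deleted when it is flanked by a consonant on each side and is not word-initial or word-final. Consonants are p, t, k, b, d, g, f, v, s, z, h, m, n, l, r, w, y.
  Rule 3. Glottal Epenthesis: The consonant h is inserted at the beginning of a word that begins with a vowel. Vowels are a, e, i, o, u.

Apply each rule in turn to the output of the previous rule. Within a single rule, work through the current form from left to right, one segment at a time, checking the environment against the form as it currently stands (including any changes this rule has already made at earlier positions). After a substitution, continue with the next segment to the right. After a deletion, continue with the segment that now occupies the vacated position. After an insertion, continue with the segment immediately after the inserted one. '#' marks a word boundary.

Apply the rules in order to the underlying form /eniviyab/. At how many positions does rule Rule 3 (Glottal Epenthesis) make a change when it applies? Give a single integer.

1

Rule 1 Geminate Reduction: no change — [eniviyab]
Rule 2 Medial Vowel Deletion: [eniviyab] → [envyab]
Rule 3 Glottal Epenthesis: [envyab] → [henvyab]
Rule Rule 3 changed 1 position(s).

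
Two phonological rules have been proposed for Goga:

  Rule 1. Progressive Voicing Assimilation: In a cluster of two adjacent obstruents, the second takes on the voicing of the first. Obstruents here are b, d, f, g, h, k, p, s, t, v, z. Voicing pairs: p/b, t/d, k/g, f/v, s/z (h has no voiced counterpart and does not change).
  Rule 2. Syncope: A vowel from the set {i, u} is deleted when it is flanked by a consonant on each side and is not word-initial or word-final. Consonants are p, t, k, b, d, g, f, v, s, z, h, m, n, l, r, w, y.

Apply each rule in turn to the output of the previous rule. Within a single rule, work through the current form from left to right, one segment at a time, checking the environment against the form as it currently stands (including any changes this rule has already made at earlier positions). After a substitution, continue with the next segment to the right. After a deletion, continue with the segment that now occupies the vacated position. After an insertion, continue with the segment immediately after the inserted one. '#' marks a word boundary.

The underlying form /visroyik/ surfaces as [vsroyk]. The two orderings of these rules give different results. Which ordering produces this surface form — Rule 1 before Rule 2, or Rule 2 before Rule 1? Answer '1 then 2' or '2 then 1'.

Order 1 then 2:
  1 Progressive Voicing Assimilation: no change — [visroyik]
  2 Syncope: [visroyik] → [vsroyk]
  result: [vsroyk]
Order 2 then 1:
  2 Syncope: [visroyik] → [vsroyk]
  1 Progressive Voicing Assimilation: [vsroyk] → [vzroyk]
  result: [vzroyk]

1 then 2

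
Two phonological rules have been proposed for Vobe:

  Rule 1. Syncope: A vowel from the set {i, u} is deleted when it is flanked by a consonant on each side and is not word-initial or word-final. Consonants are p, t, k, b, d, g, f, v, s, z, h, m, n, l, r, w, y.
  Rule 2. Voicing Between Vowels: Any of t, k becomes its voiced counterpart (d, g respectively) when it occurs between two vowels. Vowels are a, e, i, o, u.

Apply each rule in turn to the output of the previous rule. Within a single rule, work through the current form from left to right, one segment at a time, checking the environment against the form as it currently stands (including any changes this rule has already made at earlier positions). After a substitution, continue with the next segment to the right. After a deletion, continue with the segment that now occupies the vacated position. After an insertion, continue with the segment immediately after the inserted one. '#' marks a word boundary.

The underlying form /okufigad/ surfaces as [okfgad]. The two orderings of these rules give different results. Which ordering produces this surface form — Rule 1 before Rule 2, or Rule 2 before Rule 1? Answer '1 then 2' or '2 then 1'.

1 then 2

Order 1 then 2:
  1 Syncope: [okufigad] → [okfgad]
  2 Voicing Between Vowels: no change — [okfgad]
  result: [okfgad]
Order 2 then 1:
  2 Voicing Between Vowels: [okufigad] → [ogufigad]
  1 Syncope: [ogufigad] → [ogfgad]
  result: [ogfgad]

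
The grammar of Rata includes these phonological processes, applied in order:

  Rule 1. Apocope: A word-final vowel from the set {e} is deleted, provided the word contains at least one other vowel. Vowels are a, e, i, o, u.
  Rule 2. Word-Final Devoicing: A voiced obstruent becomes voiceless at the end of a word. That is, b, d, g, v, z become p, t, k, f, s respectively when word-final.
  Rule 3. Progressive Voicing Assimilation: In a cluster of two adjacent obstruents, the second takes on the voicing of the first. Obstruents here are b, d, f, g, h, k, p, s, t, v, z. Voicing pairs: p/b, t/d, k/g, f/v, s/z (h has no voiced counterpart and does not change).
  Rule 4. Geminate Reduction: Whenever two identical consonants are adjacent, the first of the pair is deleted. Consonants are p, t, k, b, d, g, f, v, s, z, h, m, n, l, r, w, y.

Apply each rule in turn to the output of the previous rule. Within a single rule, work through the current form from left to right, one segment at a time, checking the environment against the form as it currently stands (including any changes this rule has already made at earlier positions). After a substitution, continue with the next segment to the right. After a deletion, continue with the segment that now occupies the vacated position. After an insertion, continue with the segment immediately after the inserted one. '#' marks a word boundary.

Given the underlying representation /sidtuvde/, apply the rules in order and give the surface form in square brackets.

Rule 1 Apocope: [sidtuvde] → [sidtuvd]
Rule 2 Word-Final Devoicing: [sidtuvd] → [sidtuvt]
Rule 3 Progressive Voicing Assimilation: [sidtuvt] → [sidduvd]
Rule 4 Geminate Reduction: [sidduvd] → [siduvd]

[siduvd]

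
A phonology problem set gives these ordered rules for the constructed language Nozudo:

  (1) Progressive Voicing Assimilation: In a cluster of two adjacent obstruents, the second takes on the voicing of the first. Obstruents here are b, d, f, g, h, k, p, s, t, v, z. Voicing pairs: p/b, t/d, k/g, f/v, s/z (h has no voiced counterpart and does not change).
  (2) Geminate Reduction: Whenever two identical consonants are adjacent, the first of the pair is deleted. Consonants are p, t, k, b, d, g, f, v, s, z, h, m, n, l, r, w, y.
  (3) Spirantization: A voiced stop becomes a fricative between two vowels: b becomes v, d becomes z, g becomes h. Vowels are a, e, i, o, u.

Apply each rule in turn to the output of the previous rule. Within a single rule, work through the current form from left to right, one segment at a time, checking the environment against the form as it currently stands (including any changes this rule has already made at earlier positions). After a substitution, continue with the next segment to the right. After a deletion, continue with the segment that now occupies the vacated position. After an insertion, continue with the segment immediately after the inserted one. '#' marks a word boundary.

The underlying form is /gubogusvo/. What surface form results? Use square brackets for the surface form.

[guvohusfo]

(1) Progressive Voicing Assimilation: [gubogusvo] → [gubogusfo]
(2) Geminate Reduction: no change — [gubogusfo]
(3) Spirantization: [gubogusfo] → [guvohusfo]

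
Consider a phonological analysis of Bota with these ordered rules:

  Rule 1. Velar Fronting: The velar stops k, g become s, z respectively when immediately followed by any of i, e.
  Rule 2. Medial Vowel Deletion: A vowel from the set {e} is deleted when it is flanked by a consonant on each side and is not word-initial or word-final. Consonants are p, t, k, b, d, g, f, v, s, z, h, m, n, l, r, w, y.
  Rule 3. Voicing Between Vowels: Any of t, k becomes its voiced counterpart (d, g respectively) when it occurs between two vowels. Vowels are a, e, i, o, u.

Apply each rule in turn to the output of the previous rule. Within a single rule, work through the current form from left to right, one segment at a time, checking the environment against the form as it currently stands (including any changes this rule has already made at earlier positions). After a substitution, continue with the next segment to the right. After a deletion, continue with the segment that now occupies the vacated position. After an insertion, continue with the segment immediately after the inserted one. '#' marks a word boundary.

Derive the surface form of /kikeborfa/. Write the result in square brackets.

[sisborfa]

Rule 1 Velar Fronting: [kikeborfa] → [siseborfa]
Rule 2 Medial Vowel Deletion: [siseborfa] → [sisborfa]
Rule 3 Voicing Between Vowels: no change — [sisborfa]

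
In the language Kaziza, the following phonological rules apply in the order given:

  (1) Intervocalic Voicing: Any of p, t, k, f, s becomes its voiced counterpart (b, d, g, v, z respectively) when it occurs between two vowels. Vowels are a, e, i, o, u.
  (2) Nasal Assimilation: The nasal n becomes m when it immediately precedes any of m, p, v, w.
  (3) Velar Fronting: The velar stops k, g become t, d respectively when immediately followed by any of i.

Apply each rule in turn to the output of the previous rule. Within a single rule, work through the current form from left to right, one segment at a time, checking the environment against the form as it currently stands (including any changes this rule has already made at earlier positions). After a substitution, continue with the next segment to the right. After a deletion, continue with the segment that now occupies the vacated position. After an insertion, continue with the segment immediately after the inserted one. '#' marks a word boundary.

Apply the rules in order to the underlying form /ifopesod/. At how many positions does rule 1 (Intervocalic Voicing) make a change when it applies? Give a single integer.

3

(1) Intervocalic Voicing: [ifopesod] → [ivobezod]
(2) Nasal Assimilation: no change — [ivobezod]
(3) Velar Fronting: no change — [ivobezod]
Rule 1 changed 3 position(s).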